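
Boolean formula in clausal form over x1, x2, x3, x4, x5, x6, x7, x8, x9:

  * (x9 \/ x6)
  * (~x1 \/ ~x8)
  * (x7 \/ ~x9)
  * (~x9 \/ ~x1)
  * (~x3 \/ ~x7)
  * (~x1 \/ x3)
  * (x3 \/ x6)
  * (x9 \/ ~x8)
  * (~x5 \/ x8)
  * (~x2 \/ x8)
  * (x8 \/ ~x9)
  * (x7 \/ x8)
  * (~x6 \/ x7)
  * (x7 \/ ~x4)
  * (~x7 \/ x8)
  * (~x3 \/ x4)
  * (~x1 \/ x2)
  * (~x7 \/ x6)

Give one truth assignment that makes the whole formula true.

x1 = False  x2 = False  x3 = False  x4 = False  x5 = False  x6 = True  x7 = True  x8 = True  x9 = True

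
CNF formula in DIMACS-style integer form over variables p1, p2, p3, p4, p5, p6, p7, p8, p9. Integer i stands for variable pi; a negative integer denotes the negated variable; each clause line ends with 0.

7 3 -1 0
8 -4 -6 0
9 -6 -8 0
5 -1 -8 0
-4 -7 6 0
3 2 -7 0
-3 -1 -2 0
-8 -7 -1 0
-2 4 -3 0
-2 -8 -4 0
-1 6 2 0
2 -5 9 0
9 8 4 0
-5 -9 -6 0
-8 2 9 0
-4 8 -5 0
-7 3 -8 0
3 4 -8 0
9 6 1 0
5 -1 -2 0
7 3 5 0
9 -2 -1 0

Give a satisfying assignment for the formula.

p1 = False, p2 = False, p3 = True, p4 = True, p5 = True, p6 = False, p7 = False, p8 = True, p9 = True

Check each clause:
  1. (!p1 || p7 || p3) — p3 is true.
  2. (p8 || !p6 || !p4) — p8 is true.
  3. (!p8 || !p6 || p9) — p9 is true.
  4. (!p8 || !p1 || p5) — p5 is true.
  5. (!p7 || !p4 || p6) — !p7 is true.
  6. (p2 || p3 || !p7) — !p7 is true.
  7. (!p1 || !p2 || !p3) — !p2 is true.
  8. (!p1 || !p7 || !p8) — !p7 is true.
  9. (!p3 || !p2 || p4) — p4 is true.
  10. (!p2 || !p4 || !p8) — !p2 is true.
  11. (p2 || p6 || !p1) — !p1 is true.
  12. (p9 || !p5 || p2) — p9 is true.
  13. (p8 || p9 || p4) — p8 is true.
  14. (!p5 || !p6 || !p9) — !p6 is true.
  15. (p9 || p2 || !p8) — p9 is true.
  16. (p8 || !p5 || !p4) — p8 is true.
  17. (p3 || !p7 || !p8) — !p7 is true.
  18. (p4 || !p8 || p3) — p3 is true.
  19. (p1 || p9 || p6) — p9 is true.
  20. (p5 || !p2 || !p1) — p5 is true.
  21. (p3 || p5 || p7) — p3 is true.
  22. (!p2 || !p1 || p9) — p9 is true.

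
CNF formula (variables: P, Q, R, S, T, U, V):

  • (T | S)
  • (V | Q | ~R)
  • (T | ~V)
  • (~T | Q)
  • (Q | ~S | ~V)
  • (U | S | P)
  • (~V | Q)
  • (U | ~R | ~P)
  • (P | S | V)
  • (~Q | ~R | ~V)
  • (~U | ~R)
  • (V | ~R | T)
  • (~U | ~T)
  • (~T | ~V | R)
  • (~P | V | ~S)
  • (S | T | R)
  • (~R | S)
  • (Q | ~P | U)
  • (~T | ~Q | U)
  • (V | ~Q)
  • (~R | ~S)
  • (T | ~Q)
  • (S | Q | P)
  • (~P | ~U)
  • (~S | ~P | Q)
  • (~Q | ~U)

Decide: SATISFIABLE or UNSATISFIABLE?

SATISFIABLE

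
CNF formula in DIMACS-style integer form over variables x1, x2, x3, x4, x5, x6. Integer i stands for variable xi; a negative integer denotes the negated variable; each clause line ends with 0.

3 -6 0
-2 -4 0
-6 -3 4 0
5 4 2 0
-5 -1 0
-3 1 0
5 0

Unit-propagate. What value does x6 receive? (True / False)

False

Unit clause (x5) sets x5 = True.
From (~x1 \/ ~x5) and x5 = True: x1 = False.
From (~x3 \/ x1) and x1 = False: x3 = False.
In (x3 \/ ~x6), x3 is now false; ~x6 must hold, so x6 = False.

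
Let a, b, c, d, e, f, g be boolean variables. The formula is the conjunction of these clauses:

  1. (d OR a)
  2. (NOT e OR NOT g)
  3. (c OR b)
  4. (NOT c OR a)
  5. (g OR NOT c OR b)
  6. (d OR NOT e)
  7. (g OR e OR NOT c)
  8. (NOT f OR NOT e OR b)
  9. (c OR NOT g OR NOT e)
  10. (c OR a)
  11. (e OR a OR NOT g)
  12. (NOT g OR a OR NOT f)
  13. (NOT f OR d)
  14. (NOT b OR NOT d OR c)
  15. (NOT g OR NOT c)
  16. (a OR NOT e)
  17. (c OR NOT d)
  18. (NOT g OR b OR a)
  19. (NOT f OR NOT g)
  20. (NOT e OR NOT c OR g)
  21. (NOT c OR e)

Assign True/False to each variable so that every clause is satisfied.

a=T, b=T, c=F, d=F, e=F, f=F, g=T

a occurs only positively in the remaining clauses — set a = True.
Pure literal: f appears only negated; assign f = False.
Try b = True.
For the remaining variables, c = False, d = False, e = False, g = True works.
Check each clause:
  1. (d OR a) — a is true.
  2. (NOT g OR NOT e) — NOT e is true.
  3. (c OR b) — b is true.
  4. (NOT c OR a) — a is true.
  5. (NOT c OR b OR g) — b is true.
  6. (d OR NOT e) — NOT e is true.
  7. (g OR NOT c OR e) — NOT c is true.
  8. (NOT e OR NOT f OR b) — b is true.
  9. (NOT g OR c OR NOT e) — NOT e is true.
  10. (c OR a) — a is true.
  11. (NOT g OR a OR e) — a is true.
  12. (NOT g OR a OR NOT f) — NOT f is true.
  13. (NOT f OR d) — NOT f is true.
  14. (NOT d OR NOT b OR c) — NOT d is true.
  15. (NOT g OR NOT c) — NOT c is true.
  16. (NOT e OR a) — a is true.
  17. (c OR NOT d) — NOT d is true.
  18. (NOT g OR a OR b) — b is true.
  19. (NOT f OR NOT g) — NOT f is true.
  20. (NOT c OR g OR NOT e) — NOT e is true.
  21. (e OR NOT c) — NOT c is true.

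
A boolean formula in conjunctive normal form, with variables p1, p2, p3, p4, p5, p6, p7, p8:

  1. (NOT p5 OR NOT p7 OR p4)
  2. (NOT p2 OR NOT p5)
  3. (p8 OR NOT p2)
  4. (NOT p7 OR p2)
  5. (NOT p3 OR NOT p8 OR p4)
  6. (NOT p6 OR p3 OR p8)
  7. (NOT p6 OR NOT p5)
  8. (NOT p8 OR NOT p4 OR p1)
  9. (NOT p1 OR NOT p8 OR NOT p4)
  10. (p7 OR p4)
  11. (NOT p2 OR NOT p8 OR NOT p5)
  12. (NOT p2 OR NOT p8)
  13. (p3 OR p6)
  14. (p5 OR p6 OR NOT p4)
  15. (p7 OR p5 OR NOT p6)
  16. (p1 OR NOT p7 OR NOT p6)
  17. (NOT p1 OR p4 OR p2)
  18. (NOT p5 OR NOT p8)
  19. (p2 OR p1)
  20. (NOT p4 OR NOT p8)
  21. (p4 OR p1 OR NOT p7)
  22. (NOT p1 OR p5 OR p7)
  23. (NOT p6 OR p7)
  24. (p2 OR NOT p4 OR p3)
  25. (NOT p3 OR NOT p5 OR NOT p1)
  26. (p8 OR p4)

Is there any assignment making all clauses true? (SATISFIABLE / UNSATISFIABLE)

UNSATISFIABLE

p4 = True:
  propagation gives p8=False, p2=False, p7=False, p1=True; an empty clause results — contradiction.
p4 = False:
  propagation gives p7=True, p5=False, p2=True, p8=True; an empty clause results — contradiction.
Every branch closes, so no satisfying assignment exists.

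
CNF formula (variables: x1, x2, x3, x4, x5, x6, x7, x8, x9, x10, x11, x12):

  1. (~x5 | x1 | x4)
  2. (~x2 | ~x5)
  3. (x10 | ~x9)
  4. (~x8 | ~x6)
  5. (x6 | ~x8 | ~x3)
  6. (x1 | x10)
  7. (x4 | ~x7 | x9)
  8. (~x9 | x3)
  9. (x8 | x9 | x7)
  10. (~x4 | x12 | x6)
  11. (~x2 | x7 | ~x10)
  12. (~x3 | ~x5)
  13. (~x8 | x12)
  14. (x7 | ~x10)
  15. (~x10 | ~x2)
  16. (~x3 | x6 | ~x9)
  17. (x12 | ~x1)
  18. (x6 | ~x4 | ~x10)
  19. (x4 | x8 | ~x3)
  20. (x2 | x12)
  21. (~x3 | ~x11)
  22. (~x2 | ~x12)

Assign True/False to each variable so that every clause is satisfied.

x5 occurs only negated in the remaining clauses — set x5 = False.
x11 occurs only negated in the remaining clauses — set x11 = False.
Branch on x1: take x1 = True.
  then x12 is forced to True.
  then x2 is forced to False.
Set x3 = False and propagate.
  then x9 is forced to False.
Try x4 = True.
The remaining clauses are satisfied by x6 = True, x7 = True, x8 = False, x10 = True.

x1=1, x2=0, x3=0, x4=1, x5=0, x6=1, x7=1, x8=0, x9=0, x10=1, x11=0, x12=1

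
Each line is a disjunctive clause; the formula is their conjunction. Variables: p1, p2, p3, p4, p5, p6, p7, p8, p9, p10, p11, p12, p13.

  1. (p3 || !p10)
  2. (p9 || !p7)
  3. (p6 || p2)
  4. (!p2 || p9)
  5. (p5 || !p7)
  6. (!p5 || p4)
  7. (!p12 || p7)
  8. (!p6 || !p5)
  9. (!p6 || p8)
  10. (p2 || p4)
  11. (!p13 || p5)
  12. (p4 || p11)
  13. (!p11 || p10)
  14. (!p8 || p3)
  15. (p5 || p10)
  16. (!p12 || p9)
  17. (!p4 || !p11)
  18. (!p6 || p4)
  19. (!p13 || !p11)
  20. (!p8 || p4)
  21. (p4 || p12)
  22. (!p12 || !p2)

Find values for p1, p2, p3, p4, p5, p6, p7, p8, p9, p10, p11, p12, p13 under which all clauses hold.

p1=False, p2=True, p3=True, p4=True, p5=True, p6=False, p7=False, p8=True, p9=True, p10=True, p11=False, p12=False, p13=False

Check each clause:
  1. (p3 || !p10) — p3 is true.
  2. (!p7 || p9) — !p7 is true.
  3. (p6 || p2) — p2 is true.
  4. (!p2 || p9) — p9 is true.
  5. (!p7 || p5) — !p7 is true.
  6. (p4 || !p5) — p4 is true.
  7. (!p12 || p7) — !p12 is true.
  8. (!p5 || !p6) — !p6 is true.
  9. (!p6 || p8) — p8 is true.
  10. (p2 || p4) — p2 is true.
  11. (p5 || !p13) — !p13 is true.
  12. (p4 || p11) — p4 is true.
  13. (!p11 || p10) — p10 is true.
  14. (!p8 || p3) — p3 is true.
  15. (p5 || p10) — p10 is true.
  16. (!p12 || p9) — p9 is true.
  17. (!p4 || !p11) — !p11 is true.
  18. (p4 || !p6) — !p6 is true.
  19. (!p13 || !p11) — !p13 is true.
  20. (p4 || !p8) — p4 is true.
  21. (p12 || p4) — p4 is true.
  22. (!p12 || !p2) — !p12 is true.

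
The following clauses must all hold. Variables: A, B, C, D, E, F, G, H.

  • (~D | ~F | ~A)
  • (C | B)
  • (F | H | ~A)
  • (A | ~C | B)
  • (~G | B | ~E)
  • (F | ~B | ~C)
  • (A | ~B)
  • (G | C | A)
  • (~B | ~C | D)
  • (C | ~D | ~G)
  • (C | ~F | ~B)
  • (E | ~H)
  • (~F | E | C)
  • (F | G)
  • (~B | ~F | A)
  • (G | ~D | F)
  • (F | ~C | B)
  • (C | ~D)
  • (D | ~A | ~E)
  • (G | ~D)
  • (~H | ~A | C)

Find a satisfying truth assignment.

A=T  B=F  C=T  D=F  E=F  F=T  G=F  H=F

Set A = True and propagate.
For the remaining variables, B = False, C = True, D = False, E = False, F = True, G = False, H = False works.
Check each clause:
  1. (~A | ~D | ~F) — ~D is true.
  2. (C | B) — C is true.
  3. (~A | H | F) — F is true.
  4. (~C | B | A) — A is true.
  5. (~G | ~E | B) — ~G is true.
  6. (~C | ~B | F) — ~B is true.
  7. (~B | A) — A is true.
  8. (A | G | C) — A is true.
  9. (~B | ~C | D) — ~B is true.
  10. (~G | ~D | C) — ~G is true.
  11. (~B | C | ~F) — C is true.
  12. (~H | E) — ~H is true.
  13. (C | E | ~F) — C is true.
  14. (F | G) — F is true.
  15. (A | ~B | ~F) — A is true.
  16. (G | F | ~D) — ~D is true.
  17. (B | F | ~C) — F is true.
  18. (~D | C) — C is true.
  19. (~E | ~A | D) — ~E is true.
  20. (G | ~D) — ~D is true.
  21. (~A | C | ~H) — ~H is true.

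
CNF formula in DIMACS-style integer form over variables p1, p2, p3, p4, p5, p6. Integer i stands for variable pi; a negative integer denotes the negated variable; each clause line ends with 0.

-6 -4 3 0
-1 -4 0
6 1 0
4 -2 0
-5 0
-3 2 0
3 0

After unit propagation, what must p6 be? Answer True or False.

Unit clause (~p5) sets p5 = False.
(p3) stands alone — p3 = True.
(~p3 | p2) with p3 = True leaves only p2, so p2 = True.
(p4 | ~p2): since p2 = True, the clause reduces to (p4). p4 = True.
From (~p4 | ~p1) and p4 = True: p1 = False.
From (p6 | p1) and p1 = False: p6 = True.

True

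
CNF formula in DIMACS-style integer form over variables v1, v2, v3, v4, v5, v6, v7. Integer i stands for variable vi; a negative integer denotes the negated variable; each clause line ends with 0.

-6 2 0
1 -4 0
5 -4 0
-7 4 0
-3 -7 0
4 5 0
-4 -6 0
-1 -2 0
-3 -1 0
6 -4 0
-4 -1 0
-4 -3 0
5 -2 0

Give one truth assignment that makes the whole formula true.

v1=F, v2=T, v3=F, v4=F, v5=T, v6=F, v7=F

Check each clause:
  1. (v2 || !v6) — !v6 is true.
  2. (v1 || !v4) — !v4 is true.
  3. (v5 || !v4) — !v4 is true.
  4. (!v7 || v4) — !v7 is true.
  5. (!v7 || !v3) — !v7 is true.
  6. (v5 || v4) — v5 is true.
  7. (!v4 || !v6) — !v6 is true.
  8. (!v2 || !v1) — !v1 is true.
  9. (!v1 || !v3) — !v3 is true.
  10. (v6 || !v4) — !v4 is true.
  11. (!v1 || !v4) — !v4 is true.
  12. (!v3 || !v4) — !v4 is true.
  13. (v5 || !v2) — v5 is true.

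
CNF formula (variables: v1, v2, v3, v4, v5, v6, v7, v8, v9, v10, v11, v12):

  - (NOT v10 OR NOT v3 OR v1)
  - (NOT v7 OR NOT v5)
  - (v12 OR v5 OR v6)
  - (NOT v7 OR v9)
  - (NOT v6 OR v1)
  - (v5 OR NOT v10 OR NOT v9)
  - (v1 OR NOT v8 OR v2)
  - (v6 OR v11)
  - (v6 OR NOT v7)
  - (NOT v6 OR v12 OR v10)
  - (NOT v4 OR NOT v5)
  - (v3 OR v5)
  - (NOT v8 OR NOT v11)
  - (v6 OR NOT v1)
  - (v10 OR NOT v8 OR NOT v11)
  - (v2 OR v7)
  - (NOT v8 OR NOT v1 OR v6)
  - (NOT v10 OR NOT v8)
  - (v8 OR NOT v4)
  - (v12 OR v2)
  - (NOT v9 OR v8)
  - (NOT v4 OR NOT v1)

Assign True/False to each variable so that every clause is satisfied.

v1=True, v2=True, v3=True, v4=False, v5=True, v6=True, v7=False, v8=False, v9=False, v10=False, v11=True, v12=True

Check each clause:
  1. (NOT v3 OR NOT v10 OR v1) — v1 is true.
  2. (NOT v7 OR NOT v5) — NOT v7 is true.
  3. (v5 OR v12 OR v6) — v12 is true.
  4. (v9 OR NOT v7) — NOT v7 is true.
  5. (NOT v6 OR v1) — v1 is true.
  6. (NOT v10 OR NOT v9 OR v5) — v5 is true.
  7. (v2 OR v1 OR NOT v8) — NOT v8 is true.
  8. (v6 OR v11) — v11 is true.
  9. (NOT v7 OR v6) — NOT v7 is true.
  10. (v10 OR v12 OR NOT v6) — v12 is true.
  11. (NOT v5 OR NOT v4) — NOT v4 is true.
  12. (v3 OR v5) — v3 is true.
  13. (NOT v8 OR NOT v11) — NOT v8 is true.
  14. (NOT v1 OR v6) — v6 is true.
  15. (v10 OR NOT v8 OR NOT v11) — NOT v8 is true.
  16. (v2 OR v7) — v2 is true.
  17. (v6 OR NOT v1 OR NOT v8) — NOT v8 is true.
  18. (NOT v10 OR NOT v8) — NOT v8 is true.
  19. (NOT v4 OR v8) — NOT v4 is true.
  20. (v12 OR v2) — v2 is true.
  21. (v8 OR NOT v9) — NOT v9 is true.
  22. (NOT v1 OR NOT v4) — NOT v4 is true.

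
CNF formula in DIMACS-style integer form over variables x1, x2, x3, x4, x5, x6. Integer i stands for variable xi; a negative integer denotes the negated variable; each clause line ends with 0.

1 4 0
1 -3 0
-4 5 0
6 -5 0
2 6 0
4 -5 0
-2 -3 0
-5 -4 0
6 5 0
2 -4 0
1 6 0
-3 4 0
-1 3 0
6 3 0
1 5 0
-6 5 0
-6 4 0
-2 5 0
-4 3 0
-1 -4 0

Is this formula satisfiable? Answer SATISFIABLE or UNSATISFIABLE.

UNSATISFIABLE

x4 = True:
  propagation gives x5=True; an empty clause results — contradiction.
x4 = False:
  propagation gives x1=True, x5=False, x6=True; an empty clause results — contradiction.
Every branch closes, so no satisfying assignment exists.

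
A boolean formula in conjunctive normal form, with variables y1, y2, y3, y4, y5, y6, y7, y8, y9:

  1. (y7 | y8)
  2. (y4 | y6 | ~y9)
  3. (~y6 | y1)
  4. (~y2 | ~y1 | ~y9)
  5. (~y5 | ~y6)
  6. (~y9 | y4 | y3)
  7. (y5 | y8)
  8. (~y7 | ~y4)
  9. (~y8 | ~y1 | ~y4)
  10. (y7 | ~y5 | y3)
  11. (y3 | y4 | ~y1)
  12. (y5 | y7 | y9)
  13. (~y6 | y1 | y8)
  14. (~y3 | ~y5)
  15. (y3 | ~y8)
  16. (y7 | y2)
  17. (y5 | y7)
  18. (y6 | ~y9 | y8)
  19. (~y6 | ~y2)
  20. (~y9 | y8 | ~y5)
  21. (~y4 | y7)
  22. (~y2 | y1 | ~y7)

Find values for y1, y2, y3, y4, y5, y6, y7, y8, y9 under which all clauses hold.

Try y1 = False.
  then y6 is forced to False.
The remaining clauses are satisfied by y2 = False, y3 = True, y4 = False, y5 = False, y7 = True, y8 = True, y9 = False.
Check each clause:
  1. (y8 | y7) — y8 is true.
  2. (y6 | y4 | ~y9) — ~y9 is true.
  3. (~y6 | y1) — ~y6 is true.
  4. (~y1 | ~y9 | ~y2) — ~y2 is true.
  5. (~y6 | ~y5) — ~y6 is true.
  6. (y4 | y3 | ~y9) — y3 is true.
  7. (y8 | y5) — y8 is true.
  8. (~y4 | ~y7) — ~y4 is true.
  9. (~y8 | ~y4 | ~y1) — ~y4 is true.
  10. (y3 | ~y5 | y7) — ~y5 is true.
  11. (~y1 | y3 | y4) — y3 is true.
  12. (y7 | y5 | y9) — y7 is true.
  13. (y1 | y8 | ~y6) — y8 is true.
  14. (~y5 | ~y3) — ~y5 is true.
  15. (y3 | ~y8) — y3 is true.
  16. (y2 | y7) — y7 is true.
  17. (y7 | y5) — y7 is true.
  18. (y6 | ~y9 | y8) — y8 is true.
  19. (~y2 | ~y6) — ~y6 is true.
  20. (~y5 | y8 | ~y9) — y8 is true.
  21. (~y4 | y7) — ~y4 is true.
  22. (y1 | ~y7 | ~y2) — ~y2 is true.

y1 = False, y2 = False, y3 = True, y4 = False, y5 = False, y6 = False, y7 = True, y8 = True, y9 = False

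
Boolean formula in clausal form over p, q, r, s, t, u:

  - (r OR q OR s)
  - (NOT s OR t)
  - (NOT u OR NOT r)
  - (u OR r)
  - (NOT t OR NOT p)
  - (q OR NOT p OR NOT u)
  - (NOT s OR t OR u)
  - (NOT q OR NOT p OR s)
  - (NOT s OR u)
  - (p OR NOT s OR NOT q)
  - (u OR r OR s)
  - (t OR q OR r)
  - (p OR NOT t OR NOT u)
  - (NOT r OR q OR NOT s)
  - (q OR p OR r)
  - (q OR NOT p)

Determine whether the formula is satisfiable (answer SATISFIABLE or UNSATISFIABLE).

SATISFIABLE

Try p = False.
For the remaining variables, q = False, r = True, s = False, t = False, u = False works.
So p=0, q=0, r=1, s=0, t=0, u=0 is a satisfying assignment.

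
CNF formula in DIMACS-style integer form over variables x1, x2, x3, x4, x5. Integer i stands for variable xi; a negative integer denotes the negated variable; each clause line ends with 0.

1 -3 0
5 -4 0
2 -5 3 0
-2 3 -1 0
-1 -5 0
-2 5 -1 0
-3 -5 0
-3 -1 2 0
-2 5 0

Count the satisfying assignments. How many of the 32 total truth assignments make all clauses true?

4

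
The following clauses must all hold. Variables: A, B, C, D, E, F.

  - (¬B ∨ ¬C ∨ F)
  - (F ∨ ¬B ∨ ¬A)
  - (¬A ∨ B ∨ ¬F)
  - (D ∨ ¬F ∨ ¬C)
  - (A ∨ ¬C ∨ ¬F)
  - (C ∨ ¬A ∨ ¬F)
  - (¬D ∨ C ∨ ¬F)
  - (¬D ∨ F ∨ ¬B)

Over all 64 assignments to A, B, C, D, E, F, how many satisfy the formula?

24

Case analysis on F and C:
  F=T, C=T: remaining (A,B,D,E) ∈ {(T,T,T,F); (T,T,T,T)} — 2.
  F=T, C=F: remaining (A,B,D,E) ∈ {(F,F,F,F); (F,F,F,T); (F,T,F,F); (F,T,F,T)} — 4.
  F=F, C=T: forces B=F; A, D, E free → 2^3 = 8.
  F=F, C=F: E free; 5 ways for (A,B,D) × 2^1 = 10.
Total: 2 + 4 + 8 + 10 = 24.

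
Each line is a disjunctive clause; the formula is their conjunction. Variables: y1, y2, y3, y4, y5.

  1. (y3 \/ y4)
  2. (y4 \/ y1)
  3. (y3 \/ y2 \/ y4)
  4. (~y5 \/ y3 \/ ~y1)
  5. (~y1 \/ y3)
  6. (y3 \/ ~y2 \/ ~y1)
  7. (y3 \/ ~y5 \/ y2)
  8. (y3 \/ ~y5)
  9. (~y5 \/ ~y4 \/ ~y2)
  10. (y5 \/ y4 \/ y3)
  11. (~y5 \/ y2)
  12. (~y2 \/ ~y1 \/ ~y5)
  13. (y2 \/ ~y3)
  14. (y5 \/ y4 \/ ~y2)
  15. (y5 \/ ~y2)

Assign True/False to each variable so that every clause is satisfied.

Try y1 = False.
  then y4 is forced to True.
Set y2 = False and propagate.
  then y5 is forced to False.
  then y3 is forced to False.
Every clause has at least one true literal under this assignment.
Check each clause:
  1. (y4 \/ y3) — y4 is true.
  2. (y4 \/ y1) — y4 is true.
  3. (y3 \/ y4 \/ y2) — y4 is true.
  4. (~y1 \/ y3 \/ ~y5) — ~y5 is true.
  5. (y3 \/ ~y1) — ~y1 is true.
  6. (~y1 \/ ~y2 \/ y3) — ~y2 is true.
  7. (~y5 \/ y3 \/ y2) — ~y5 is true.
  8. (y3 \/ ~y5) — ~y5 is true.
  9. (~y2 \/ ~y5 \/ ~y4) — ~y5 is true.
  10. (y3 \/ y5 \/ y4) — y4 is true.
  11. (y2 \/ ~y5) — ~y5 is true.
  12. (~y1 \/ ~y2 \/ ~y5) — ~y5 is true.
  13. (y2 \/ ~y3) — ~y3 is true.
  14. (y5 \/ y4 \/ ~y2) — y4 is true.
  15. (~y2 \/ y5) — ~y2 is true.

y1=0  y2=0  y3=0  y4=1  y5=0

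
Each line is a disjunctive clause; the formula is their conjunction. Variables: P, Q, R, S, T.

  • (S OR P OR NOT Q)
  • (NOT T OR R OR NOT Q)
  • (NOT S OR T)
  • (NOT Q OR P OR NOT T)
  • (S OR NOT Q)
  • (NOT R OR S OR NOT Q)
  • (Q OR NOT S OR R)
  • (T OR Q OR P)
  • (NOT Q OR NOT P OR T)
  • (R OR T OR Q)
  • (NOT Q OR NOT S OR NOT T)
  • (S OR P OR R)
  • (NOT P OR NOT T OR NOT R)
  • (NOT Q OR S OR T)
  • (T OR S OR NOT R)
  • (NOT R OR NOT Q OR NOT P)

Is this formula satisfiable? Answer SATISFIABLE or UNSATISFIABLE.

SATISFIABLE

Branch on P: take P = False.
Try Q = False.
  then T is forced to True.
For the remaining variables, R = True, S = False works.
So P=False, Q=False, R=True, S=False, T=True is a satisfying assignment.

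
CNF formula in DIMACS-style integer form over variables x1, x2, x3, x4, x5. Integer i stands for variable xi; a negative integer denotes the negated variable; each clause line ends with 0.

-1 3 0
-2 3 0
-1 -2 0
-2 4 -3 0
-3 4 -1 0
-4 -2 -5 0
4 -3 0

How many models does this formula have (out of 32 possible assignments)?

9

Split on x3, then x2.
  x3=T, x2=T: remaining (x1,x4,x5) ∈ {(F,T,F)} — 1.
  x3=T, x2=F: remaining (x1,x4,x5) ∈ {(F,T,F); (F,T,T); (T,T,F); (T,T,T)} — 4.
  x3=F, x2=T: a clause becomes empty — 0.
  x3=F, x2=F: remaining (x1,x4,x5) ∈ {(F,F,F); (F,F,T); (F,T,F); (F,T,T)} — 4.
Total: 1 + 4 + 0 + 4 = 9.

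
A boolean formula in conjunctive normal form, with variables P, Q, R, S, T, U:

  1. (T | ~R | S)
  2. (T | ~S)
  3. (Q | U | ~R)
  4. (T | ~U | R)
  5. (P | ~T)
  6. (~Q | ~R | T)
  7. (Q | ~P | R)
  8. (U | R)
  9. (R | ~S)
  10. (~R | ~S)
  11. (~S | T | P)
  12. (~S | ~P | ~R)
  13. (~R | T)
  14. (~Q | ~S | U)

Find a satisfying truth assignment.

P = T  Q = T  R = T  S = F  T = T  U = T

Check each clause:
  1. (~R | S | T) — T is true.
  2. (~S | T) — ~S is true.
  3. (U | Q | ~R) — Q is true.
  4. (T | R | ~U) — R is true.
  5. (~T | P) — P is true.
  6. (~R | T | ~Q) — T is true.
  7. (R | Q | ~P) — Q is true.
  8. (R | U) — R is true.
  9. (~S | R) — R is true.
  10. (~R | ~S) — ~S is true.
  11. (~S | T | P) — P is true.
  12. (~R | ~P | ~S) — ~S is true.
  13. (~R | T) — T is true.
  14. (U | ~S | ~Q) — ~S is true.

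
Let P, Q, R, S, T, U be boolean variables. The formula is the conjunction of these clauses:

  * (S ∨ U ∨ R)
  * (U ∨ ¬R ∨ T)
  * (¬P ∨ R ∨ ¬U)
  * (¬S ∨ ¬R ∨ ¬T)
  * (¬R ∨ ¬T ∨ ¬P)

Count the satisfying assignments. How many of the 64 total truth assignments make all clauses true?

Case analysis on R and T:
  R=1, T=1: remaining (P,Q,S,U) ∈ {(0,0,0,0); (0,0,0,1); (0,1,0,0); (0,1,0,1)} — 4.
  R=1, T=0: forces U=1; P, Q, S free → 2^3 = 8.
  R=0, T=1: Q free; 4 ways for (P,S,U) × 2^1 = 8.
  R=0, T=0: Q free; 4 ways for (P,S,U) × 2^1 = 8.
Total: 4 + 8 + 8 + 8 = 28.

28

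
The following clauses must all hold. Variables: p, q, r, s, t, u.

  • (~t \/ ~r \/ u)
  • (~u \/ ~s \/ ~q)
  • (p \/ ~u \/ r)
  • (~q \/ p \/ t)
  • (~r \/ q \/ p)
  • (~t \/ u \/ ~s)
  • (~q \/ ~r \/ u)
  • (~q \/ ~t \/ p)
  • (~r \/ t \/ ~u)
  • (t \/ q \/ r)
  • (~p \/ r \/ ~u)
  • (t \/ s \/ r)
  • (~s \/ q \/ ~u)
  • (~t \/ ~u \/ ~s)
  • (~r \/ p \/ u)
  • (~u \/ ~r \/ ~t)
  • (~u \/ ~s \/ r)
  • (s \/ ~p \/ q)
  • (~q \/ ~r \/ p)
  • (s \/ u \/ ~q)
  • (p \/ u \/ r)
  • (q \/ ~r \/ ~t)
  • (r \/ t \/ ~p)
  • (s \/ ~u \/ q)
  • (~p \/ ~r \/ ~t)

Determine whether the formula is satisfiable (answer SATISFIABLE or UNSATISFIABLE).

SATISFIABLE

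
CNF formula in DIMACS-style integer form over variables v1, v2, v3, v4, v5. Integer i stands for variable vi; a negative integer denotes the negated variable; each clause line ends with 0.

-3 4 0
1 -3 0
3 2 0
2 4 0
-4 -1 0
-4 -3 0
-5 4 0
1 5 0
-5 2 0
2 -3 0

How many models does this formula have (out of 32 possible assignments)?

The models are:
  v1=0 v2=1 v3=0 v4=1 v5=1
  v1=1 v2=1 v3=0 v4=0 v5=0
Count: 2.

2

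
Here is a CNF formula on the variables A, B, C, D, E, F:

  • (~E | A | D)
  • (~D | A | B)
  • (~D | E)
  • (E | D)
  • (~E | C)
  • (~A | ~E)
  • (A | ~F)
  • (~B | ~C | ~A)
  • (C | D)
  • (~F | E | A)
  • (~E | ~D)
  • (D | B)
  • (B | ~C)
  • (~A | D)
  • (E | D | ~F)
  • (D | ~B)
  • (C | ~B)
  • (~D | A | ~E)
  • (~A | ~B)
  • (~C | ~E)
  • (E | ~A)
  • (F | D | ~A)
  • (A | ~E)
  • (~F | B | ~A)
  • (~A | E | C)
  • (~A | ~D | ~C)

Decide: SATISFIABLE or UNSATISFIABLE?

UNSATISFIABLE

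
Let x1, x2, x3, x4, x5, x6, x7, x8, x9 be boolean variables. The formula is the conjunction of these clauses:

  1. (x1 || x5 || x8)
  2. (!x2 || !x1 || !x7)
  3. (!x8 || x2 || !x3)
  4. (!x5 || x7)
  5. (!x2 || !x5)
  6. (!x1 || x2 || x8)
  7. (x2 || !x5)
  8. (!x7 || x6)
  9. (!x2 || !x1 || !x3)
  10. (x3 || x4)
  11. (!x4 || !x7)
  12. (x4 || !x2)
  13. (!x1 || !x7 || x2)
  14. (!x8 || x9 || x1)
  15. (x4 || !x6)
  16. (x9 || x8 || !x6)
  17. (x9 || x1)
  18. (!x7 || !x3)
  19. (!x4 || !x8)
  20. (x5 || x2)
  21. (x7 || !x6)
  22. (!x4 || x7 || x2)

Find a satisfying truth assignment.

x1=T  x2=T  x3=F  x4=T  x5=F  x6=F  x7=F  x8=F  x9=T

Check each clause:
  1. (x8 || x5 || x1) — x1 is true.
  2. (!x1 || !x7 || !x2) — !x7 is true.
  3. (!x8 || !x3 || x2) — !x8 is true.
  4. (x7 || !x5) — !x5 is true.
  5. (!x5 || !x2) — !x5 is true.
  6. (x2 || x8 || !x1) — x2 is true.
  7. (x2 || !x5) — x2 is true.
  8. (!x7 || x6) — !x7 is true.
  9. (!x3 || !x1 || !x2) — !x3 is true.
  10. (x4 || x3) — x4 is true.
  11. (!x4 || !x7) — !x7 is true.
  12. (x4 || !x2) — x4 is true.
  13. (x2 || !x1 || !x7) — !x7 is true.
  14. (x1 || x9 || !x8) — !x8 is true.
  15. (x4 || !x6) — !x6 is true.
  16. (!x6 || x9 || x8) — x9 is true.
  17. (x1 || x9) — x9 is true.
  18. (!x7 || !x3) — !x7 is true.
  19. (!x4 || !x8) — !x8 is true.
  20. (x5 || x2) — x2 is true.
  21. (!x6 || x7) — !x6 is true.
  22. (x2 || !x4 || x7) — x2 is true.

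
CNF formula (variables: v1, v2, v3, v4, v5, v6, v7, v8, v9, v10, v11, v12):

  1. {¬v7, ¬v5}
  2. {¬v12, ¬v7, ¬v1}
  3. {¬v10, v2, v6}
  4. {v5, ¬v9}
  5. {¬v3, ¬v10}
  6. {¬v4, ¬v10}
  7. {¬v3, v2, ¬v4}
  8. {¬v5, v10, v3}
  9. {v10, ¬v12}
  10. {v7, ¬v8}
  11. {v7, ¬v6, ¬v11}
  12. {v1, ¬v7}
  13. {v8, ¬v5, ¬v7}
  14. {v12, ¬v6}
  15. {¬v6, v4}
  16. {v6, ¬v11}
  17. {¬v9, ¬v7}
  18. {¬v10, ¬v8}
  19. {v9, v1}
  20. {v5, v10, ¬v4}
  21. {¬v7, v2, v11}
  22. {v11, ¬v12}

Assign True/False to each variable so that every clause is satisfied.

v1 = T, v2 = T, v3 = T, v4 = F, v5 = F, v6 = F, v7 = T, v8 = T, v9 = F, v10 = F, v11 = F, v12 = F

Pure literal: v2 appears only positively; assign v2 = True.
Branch on v1: take v1 = True.
Set v3 = True and propagate.
  then v10 is forced to False.
  then v12 is forced to False.
  then v6 is forced to False.
  then v11 is forced to False.
The remaining clauses are satisfied by v4 = False, v5 = False, v7 = True, v8 = True, v9 = False.
Every clause has at least one true literal under this assignment.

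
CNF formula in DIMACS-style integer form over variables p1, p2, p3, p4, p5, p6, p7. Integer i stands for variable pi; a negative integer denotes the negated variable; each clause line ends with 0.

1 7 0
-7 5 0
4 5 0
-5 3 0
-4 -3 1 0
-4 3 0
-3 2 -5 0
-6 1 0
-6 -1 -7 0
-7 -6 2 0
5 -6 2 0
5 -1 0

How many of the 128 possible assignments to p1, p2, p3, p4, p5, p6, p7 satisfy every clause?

The models are:
  p1=0 p2=1 p3=1 p4=0 p5=1 p6=0 p7=1
  p1=1 p2=1 p3=1 p4=0 p5=1 p6=0 p7=0
  p1=1 p2=1 p3=1 p4=0 p5=1 p6=0 p7=1
  p1=1 p2=1 p3=1 p4=0 p5=1 p6=1 p7=0
  p1=1 p2=1 p3=1 p4=1 p5=1 p6=0 p7=0
  p1=1 p2=1 p3=1 p4=1 p5=1 p6=0 p7=1
  p1=1 p2=1 p3=1 p4=1 p5=1 p6=1 p7=0
Count: 7.

7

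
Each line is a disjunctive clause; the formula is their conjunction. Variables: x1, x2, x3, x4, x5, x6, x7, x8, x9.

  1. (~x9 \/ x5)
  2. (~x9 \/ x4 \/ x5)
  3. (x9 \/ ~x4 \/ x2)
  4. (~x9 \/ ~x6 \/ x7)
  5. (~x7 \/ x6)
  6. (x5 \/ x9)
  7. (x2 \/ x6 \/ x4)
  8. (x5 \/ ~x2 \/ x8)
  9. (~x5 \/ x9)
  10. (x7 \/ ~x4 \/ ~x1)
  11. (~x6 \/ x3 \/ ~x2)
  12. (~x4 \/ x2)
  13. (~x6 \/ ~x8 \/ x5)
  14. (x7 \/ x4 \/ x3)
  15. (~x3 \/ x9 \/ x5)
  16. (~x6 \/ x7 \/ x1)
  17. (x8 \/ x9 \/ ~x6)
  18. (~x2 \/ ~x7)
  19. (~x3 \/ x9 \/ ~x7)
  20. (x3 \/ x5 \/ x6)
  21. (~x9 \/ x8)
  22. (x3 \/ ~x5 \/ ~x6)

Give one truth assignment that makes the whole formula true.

x1 = False, x2 = True, x3 = False, x4 = True, x5 = True, x6 = False, x7 = False, x8 = True, x9 = True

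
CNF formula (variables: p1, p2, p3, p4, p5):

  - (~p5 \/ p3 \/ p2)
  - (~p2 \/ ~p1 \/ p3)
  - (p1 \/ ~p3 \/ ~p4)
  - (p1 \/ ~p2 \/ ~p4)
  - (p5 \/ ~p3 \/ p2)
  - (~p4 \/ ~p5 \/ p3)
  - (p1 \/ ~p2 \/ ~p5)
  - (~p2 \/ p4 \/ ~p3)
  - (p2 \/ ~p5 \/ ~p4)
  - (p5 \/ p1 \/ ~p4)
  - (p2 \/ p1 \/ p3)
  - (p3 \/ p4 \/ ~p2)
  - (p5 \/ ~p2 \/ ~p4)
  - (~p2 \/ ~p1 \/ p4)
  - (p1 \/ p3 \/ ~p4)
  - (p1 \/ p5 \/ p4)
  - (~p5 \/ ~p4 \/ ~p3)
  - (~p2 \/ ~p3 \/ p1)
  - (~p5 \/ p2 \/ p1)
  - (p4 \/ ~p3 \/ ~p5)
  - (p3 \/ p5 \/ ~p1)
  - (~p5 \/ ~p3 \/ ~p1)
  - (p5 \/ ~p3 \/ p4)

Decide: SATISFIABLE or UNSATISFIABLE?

UNSATISFIABLE

p3 = True:
  p4 = True:
    propagation gives p1=True, p5=False, p2=True; an empty clause results — contradiction.
  p4 = False:
    propagation gives p2=False, p5=True; an empty clause results — contradiction.
p3 = False:
  p1 = True:
    propagation gives p2=False, p5=False; an empty clause results — contradiction.
  p1 = False:
    propagation gives p2=True, p4=False; an empty clause results — contradiction.
Every branch closes, so no satisfying assignment exists.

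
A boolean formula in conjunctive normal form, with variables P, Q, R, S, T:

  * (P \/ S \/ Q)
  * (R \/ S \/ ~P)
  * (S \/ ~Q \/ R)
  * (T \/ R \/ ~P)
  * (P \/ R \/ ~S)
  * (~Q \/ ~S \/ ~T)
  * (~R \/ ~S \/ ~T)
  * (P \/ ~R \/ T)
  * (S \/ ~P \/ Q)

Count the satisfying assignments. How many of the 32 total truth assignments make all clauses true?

Satisfying assignments:
  P=F Q=T R=T S=F T=T
  P=T Q=F R=F S=T T=T
  P=T Q=F R=T S=T T=F
  P=T Q=T R=T S=F T=F
  P=T Q=T R=T S=F T=T
  P=T Q=T R=T S=T T=F
Count: 6.

6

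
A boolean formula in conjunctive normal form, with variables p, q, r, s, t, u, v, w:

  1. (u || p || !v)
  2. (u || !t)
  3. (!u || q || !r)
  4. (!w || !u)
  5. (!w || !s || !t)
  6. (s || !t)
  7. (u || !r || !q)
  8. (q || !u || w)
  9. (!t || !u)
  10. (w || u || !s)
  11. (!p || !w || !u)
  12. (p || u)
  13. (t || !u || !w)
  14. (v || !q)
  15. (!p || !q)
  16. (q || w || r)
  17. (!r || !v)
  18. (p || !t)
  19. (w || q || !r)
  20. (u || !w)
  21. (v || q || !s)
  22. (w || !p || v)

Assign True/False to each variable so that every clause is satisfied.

p = False, q = True, r = False, s = True, t = False, u = True, v = True, w = False

Check each clause:
  1. (!v || u || p) — u is true.
  2. (u || !t) — !t is true.
  3. (q || !r || !u) — q is true.
  4. (!u || !w) — !w is true.
  5. (!s || !w || !t) — !w is true.
  6. (!t || s) — !t is true.
  7. (u || !r || !q) — !r is true.
  8. (!u || w || q) — q is true.
  9. (!u || !t) — !t is true.
  10. (u || !s || w) — u is true.
  11. (!w || !p || !u) — !w is true.
  12. (p || u) — u is true.
  13. (!u || t || !w) — !w is true.
  14. (!q || v) — v is true.
  15. (!q || !p) — !p is true.
  16. (q || w || r) — q is true.
  17. (!r || !v) — !r is true.
  18. (!t || p) — !t is true.
  19. (w || q || !r) — q is true.
  20. (!w || u) — !w is true.
  21. (!s || q || v) — q is true.
  22. (!p || w || v) — !p is true.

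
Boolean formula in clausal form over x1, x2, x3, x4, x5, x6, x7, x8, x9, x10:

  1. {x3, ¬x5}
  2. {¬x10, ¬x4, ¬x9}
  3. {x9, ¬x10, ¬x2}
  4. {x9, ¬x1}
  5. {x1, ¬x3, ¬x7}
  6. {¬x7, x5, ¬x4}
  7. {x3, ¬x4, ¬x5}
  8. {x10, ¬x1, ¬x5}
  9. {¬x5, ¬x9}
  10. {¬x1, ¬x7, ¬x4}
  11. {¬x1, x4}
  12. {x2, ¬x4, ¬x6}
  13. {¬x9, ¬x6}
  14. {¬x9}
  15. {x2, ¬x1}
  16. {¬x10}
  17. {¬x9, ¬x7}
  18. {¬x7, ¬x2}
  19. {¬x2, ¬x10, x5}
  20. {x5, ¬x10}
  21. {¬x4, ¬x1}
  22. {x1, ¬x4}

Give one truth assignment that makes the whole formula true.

The clause (¬x9) is unit: x9 must be False.
Unit propagation: (¬x1) forces x1 = False.
(¬x10) is a unit clause, so x10 = False.
(¬x4) is a unit clause, so x4 = False.
Pure literal: x5 appears only negated; assign x5 = False.
Pure literal: x7 appears only negated; assign x7 = False.
x2, x3, x6, x8 are now unconstrained; take x2 = True, x3 = True, x6 = True, x8 = True.

x1=F, x2=T, x3=T, x4=F, x5=F, x6=T, x7=F, x8=T, x9=F, x10=F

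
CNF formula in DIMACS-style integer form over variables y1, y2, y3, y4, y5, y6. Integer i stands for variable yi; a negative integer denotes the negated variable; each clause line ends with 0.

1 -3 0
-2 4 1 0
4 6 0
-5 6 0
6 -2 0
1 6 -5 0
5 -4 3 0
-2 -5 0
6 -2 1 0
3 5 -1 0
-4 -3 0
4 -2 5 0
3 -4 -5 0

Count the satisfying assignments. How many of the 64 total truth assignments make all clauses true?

The models are:
  y1=F y2=F y3=F y4=F y5=F y6=T
  y1=F y2=F y3=F y4=F y5=T y6=T
  y1=T y2=F y3=F y4=F y5=T y6=T
  y1=T y2=F y3=T y4=F y5=F y6=T
  y1=T y2=F y3=T y4=F y5=T y6=T
Count: 5.

5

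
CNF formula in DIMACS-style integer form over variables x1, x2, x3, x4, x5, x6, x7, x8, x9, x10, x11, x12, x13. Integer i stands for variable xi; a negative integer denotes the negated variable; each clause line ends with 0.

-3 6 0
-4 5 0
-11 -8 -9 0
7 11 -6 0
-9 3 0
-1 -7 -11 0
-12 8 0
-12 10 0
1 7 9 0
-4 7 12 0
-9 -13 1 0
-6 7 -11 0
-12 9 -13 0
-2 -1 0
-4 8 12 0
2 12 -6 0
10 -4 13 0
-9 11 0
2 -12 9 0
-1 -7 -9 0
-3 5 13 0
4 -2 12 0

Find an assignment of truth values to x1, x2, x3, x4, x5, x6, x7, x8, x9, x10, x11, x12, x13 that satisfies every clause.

x1=F, x2=F, x3=F, x4=T, x5=T, x6=F, x7=T, x8=T, x9=F, x10=T, x11=F, x12=F, x13=T

Check each clause:
  1. (x6 OR NOT x3) — NOT x3 is true.
  2. (x5 OR NOT x4) — x5 is true.
  3. (NOT x8 OR NOT x11 OR NOT x9) — NOT x11 is true.
  4. (x7 OR NOT x6 OR x11) — NOT x6 is true.
  5. (x3 OR NOT x9) — NOT x9 is true.
  6. (NOT x1 OR NOT x7 OR NOT x11) — NOT x11 is true.
  7. (NOT x12 OR x8) — x8 is true.
  8. (x10 OR NOT x12) — x10 is true.
  9. (x1 OR x7 OR x9) — x7 is true.
  10. (x12 OR x7 OR NOT x4) — x7 is true.
  11. (NOT x13 OR x1 OR NOT x9) — NOT x9 is true.
  12. (NOT x6 OR x7 OR NOT x11) — NOT x6 is true.
  13. (NOT x12 OR NOT x13 OR x9) — NOT x12 is true.
  14. (NOT x1 OR NOT x2) — NOT x1 is true.
  15. (x8 OR x12 OR NOT x4) — x8 is true.
  16. (x2 OR NOT x6 OR x12) — NOT x6 is true.
  17. (x13 OR x10 OR NOT x4) — x10 is true.
  18. (x11 OR NOT x9) — NOT x9 is true.
  19. (x9 OR x2 OR NOT x12) — NOT x12 is true.
  20. (NOT x9 OR NOT x1 OR NOT x7) — NOT x1 is true.
  21. (x5 OR NOT x3 OR x13) — NOT x3 is true.
  22. (x4 OR x12 OR NOT x2) — x4 is true.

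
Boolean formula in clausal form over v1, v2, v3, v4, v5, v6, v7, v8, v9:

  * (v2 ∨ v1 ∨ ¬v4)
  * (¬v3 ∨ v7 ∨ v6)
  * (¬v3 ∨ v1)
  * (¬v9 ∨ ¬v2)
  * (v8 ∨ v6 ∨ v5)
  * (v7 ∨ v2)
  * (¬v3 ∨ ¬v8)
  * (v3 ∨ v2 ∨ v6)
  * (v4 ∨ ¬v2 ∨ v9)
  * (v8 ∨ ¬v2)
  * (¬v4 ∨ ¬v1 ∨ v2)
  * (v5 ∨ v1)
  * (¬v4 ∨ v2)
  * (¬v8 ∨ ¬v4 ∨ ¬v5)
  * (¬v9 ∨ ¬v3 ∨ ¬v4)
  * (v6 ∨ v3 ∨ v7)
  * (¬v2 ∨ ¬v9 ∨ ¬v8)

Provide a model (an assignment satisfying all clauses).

v1=F, v2=F, v3=F, v4=F, v5=T, v6=T, v7=T, v8=F, v9=T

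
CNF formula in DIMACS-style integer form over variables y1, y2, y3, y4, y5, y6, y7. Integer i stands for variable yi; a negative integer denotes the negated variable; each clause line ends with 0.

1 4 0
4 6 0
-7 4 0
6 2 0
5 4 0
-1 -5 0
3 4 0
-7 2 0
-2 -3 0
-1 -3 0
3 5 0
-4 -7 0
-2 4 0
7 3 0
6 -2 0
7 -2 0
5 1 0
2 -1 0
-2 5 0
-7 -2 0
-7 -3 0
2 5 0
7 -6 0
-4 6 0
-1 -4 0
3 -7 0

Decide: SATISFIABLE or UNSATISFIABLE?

y2 = True:
  propagation gives y3=False, y4=True, y5=True, y1=False; an empty clause results — contradiction.
y2 = False:
  propagation gives y6=True, y7=False; an empty clause results — contradiction.
Every branch closes, so no satisfying assignment exists.

UNSATISFIABLE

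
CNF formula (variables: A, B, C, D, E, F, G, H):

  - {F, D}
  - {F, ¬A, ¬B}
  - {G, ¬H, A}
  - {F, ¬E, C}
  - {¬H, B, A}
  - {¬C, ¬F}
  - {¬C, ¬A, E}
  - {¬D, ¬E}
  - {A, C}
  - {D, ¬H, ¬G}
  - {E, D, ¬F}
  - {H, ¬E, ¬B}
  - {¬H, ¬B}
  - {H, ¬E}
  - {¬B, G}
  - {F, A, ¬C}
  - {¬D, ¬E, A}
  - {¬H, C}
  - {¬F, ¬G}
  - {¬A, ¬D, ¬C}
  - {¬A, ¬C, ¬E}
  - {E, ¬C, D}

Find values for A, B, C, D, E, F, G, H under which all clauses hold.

A=True, B=False, C=False, D=True, E=False, F=True, G=False, H=False

Try A = True.
Try B = False.
Try C = False.
  then H is forced to False.
  then E is forced to False.
The remaining clauses are satisfied by D = True, F = True, G = False.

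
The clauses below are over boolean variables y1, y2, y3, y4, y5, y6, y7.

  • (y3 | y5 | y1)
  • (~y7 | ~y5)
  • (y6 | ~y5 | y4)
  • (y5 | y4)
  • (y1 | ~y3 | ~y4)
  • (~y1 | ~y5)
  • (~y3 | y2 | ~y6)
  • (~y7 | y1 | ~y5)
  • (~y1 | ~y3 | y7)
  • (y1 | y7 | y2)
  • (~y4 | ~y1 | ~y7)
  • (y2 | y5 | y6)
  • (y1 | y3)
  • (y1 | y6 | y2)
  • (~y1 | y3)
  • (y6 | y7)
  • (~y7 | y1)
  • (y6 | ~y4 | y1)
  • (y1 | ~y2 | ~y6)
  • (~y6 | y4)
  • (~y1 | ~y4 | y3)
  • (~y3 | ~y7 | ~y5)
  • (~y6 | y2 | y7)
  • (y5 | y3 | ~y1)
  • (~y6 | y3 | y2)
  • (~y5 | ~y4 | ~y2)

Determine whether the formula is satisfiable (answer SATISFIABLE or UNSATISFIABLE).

y1 = True:
  propagation gives y5=False, y4=True, y7=False, y3=False; an empty clause results — contradiction.
y1 = False:
  propagation gives y3=True, y4=False, y5=True, y7=False; an empty clause results — contradiction.
Every branch closes, so no satisfying assignment exists.

UNSATISFIABLE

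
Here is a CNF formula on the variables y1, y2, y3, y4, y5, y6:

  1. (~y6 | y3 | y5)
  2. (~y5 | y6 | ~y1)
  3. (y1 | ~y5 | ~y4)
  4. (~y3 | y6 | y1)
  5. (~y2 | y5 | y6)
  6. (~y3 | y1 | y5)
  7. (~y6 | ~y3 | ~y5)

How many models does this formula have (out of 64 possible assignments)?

Split on y5, then y6.
  y5=1, y6=1: y2 free; 3 ways for (y1,y3,y4) × 2^1 = 6.
  y5=1, y6=0: remaining (y1,y2,y3,y4) ∈ {(0,0,0,0); (0,1,0,0)} — 2.
  y5=0, y6=1: remaining (y1,y2,y3,y4) ∈ {(1,0,1,0); (1,0,1,1); (1,1,1,0); (1,1,1,1)} — 4.
  y5=0, y6=0: y4 free; 3 ways for (y1,y2,y3) × 2^1 = 6.
Total: 6 + 2 + 4 + 6 = 18.

18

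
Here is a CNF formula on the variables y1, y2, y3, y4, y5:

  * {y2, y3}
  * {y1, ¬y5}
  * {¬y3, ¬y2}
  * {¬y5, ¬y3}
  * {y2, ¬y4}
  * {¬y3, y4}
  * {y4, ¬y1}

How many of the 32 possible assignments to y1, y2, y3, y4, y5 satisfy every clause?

Satisfying assignments:
  y1=0 y2=1 y3=0 y4=0 y5=0
  y1=0 y2=1 y3=0 y4=1 y5=0
  y1=1 y2=1 y3=0 y4=1 y5=0
  y1=1 y2=1 y3=0 y4=1 y5=1
That's 4 in total.

4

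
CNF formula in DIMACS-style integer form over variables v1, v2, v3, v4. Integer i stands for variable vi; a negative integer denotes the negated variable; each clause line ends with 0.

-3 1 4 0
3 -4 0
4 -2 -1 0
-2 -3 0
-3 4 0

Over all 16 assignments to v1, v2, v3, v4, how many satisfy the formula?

5

Satisfying assignments:
  v1=0 v2=0 v3=0 v4=0
  v1=0 v2=0 v3=1 v4=1
  v1=0 v2=1 v3=0 v4=0
  v1=1 v2=0 v3=0 v4=0
  v1=1 v2=0 v3=1 v4=1
That's 5 in total.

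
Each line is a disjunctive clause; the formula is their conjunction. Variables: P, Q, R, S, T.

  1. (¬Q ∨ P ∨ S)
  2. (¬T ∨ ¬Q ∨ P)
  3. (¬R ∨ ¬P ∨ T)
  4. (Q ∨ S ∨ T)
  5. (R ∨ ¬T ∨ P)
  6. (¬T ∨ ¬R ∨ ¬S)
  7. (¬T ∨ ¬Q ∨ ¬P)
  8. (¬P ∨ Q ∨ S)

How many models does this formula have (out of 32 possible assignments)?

Case analysis on P and T:
  P=T, T=T: remaining (Q,R,S) ∈ {(F,F,T)} — 1.
  P=T, T=F: remaining (Q,R,S) ∈ {(F,F,T); (T,F,F); (T,F,T)} — 3.
  P=F, T=T: remaining (Q,R,S) ∈ {(F,T,F)} — 1.
  P=F, T=F: remaining (Q,R,S) ∈ {(F,F,T); (F,T,T); (T,F,T); (T,T,T)} — 4.
Total: 1 + 3 + 1 + 4 = 9.

9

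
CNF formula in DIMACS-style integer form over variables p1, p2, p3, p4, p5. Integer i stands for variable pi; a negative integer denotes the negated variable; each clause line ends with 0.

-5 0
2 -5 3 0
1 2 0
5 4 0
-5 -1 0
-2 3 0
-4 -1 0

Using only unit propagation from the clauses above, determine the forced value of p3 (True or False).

(!p5) is a unit clause: p5 = False.
(p4 || p5) with p5 = False leaves only p4, so p4 = True.
From (!p1 || !p4) and p4 = True: p1 = False.
From (p2 || p1) and p1 = False: p2 = True.
In (!p2 || p3), !p2 is now false; p3 must hold, so p3 = True.

True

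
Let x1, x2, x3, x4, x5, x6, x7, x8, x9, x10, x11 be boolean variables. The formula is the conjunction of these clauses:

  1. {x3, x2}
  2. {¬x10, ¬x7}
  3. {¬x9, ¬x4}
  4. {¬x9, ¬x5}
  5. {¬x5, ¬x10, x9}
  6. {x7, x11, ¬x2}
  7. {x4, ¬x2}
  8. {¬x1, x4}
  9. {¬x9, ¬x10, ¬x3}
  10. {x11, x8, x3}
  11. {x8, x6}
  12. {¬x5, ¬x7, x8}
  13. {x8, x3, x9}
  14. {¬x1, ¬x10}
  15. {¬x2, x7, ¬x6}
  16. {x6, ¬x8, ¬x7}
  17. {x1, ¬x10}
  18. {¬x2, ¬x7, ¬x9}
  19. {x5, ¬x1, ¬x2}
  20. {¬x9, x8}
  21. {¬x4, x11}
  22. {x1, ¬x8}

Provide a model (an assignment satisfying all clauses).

x1=1  x2=1  x3=1  x4=1  x5=1  x6=0  x7=0  x8=1  x9=0  x10=0  x11=1

x10 occurs only negated in the remaining clauses — set x10 = False.
Pure literal: x11 appears only positively; assign x11 = True.
Set x1 = True and propagate.
  then x4 is forced to True.
  then x9 is forced to False.
For the remaining variables, x2 = True, x3 = True, x5 = True, x6 = False, x7 = False, x8 = True works.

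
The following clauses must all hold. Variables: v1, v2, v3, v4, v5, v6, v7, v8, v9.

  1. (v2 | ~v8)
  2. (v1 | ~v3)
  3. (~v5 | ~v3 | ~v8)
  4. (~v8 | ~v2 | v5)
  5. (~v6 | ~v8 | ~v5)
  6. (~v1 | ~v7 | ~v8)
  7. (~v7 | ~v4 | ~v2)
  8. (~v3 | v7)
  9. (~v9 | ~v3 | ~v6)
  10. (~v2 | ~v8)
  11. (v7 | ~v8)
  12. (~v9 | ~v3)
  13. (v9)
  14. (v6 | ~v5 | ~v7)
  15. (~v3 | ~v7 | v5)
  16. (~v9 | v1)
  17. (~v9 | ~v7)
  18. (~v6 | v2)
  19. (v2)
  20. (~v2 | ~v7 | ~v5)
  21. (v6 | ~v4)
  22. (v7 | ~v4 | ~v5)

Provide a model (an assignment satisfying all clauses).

The clause (v9) is unit: v9 must be True.
Unit propagation: (~v3) forces v3 = False.
(v1) is a unit clause, so v1 = True.
The clause (~v7) is unit: v7 must be False.
Unit propagation: (~v8) forces v8 = False.
Unit propagation: (v2) forces v2 = True.
Pure literal: v4 appears only negated; assign v4 = False.
Pure literal: v6 appears only positively; assign v6 = True.
v5 is now unconstrained; take v5 = True.

v1 = 1, v2 = 1, v3 = 0, v4 = 0, v5 = 1, v6 = 1, v7 = 0, v8 = 0, v9 = 1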